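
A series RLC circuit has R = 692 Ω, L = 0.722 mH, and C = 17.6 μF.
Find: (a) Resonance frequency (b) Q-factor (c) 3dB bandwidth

Step 1 — Resonance condition Im(Z)=0 gives ω₀ = 1/√(LC).
Step 2 — ω₀ = 1/√(0.000722·1.76e-05) = 8871 rad/s.
Step 3 — f₀ = ω₀/(2π) = 1412 Hz.
Step 4 — Series Q: Q = ω₀L/R = 8871·0.000722/692 = 0.009256.
Step 5 — 3dB bandwidth: Δω = ω₀/Q = 9.584e+05 rad/s; BW = Δω/(2π) = 1.525e+05 Hz.

(a) f₀ = 1412 Hz  (b) Q = 0.009256  (c) BW = 1.525e+05 Hz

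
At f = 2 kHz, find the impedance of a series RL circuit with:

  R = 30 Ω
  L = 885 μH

Step 1 — Angular frequency: ω = 2π·f = 2π·2000 = 1.257e+04 rad/s.
Step 2 — Component impedances:
  R: Z = R = 30 Ω
  L: Z = jωL = j·1.257e+04·0.000885 = 0 + j11.12 Ω
Step 3 — Series combination: Z_total = R + L = 30 + j11.12 Ω = 32∠20.3° Ω.

Z = 30 + j11.12 Ω = 32∠20.3° Ω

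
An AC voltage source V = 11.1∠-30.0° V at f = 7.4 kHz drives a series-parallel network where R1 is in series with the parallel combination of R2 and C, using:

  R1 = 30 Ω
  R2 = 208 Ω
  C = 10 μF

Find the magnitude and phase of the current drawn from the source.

Step 1 — Angular frequency: ω = 2π·f = 2π·7400 = 4.65e+04 rad/s.
Step 2 — Component impedances:
  R1: Z = R = 30 Ω
  R2: Z = R = 208 Ω
  C: Z = 1/(jωC) = -j/(ω·C) = 0 - j2.151 Ω
Step 3 — Parallel branch: R2 || C = 1/(1/R2 + 1/C) = 0.02224 - j2.151 Ω.
Step 4 — Series with R1: Z_total = R1 + (R2 || C) = 30.02 - j2.151 Ω = 30.1∠-4.1° Ω.
Step 5 — Source phasor: V = 11.1∠-30.0° V = 9.613 - j5.55 V.
Step 6 — Ohm's law: I = V / Z_total = (9.613 - j5.55) / (30.02 - j2.151) = 0.3317 - j0.1611 A.
Step 7 — Convert to polar: |I| = 0.3688 A, ∠I = -25.9°.

I = 0.3688∠-25.9° A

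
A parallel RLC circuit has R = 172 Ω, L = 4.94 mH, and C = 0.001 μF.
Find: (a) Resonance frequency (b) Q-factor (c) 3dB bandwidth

Step 1 — Resonance: ω₀ = 1/√(LC) = 1/√(0.00494·1e-09) = 4.499e+05 rad/s.
Step 2 — f₀ = ω₀/(2π) = 7.161e+04 Hz.
Step 3 — Parallel Q: Q = R/(ω₀L) = 172/(4.499e+05·0.00494) = 0.07739.
Step 4 — Bandwidth: Δω = ω₀/Q = 5.814e+06 rad/s; BW = Δω/(2π) = 9.253e+05 Hz.

(a) f₀ = 7.161e+04 Hz  (b) Q = 0.07739  (c) BW = 9.253e+05 Hz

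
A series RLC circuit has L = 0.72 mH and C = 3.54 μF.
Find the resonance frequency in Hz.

Step 1 — Resonance condition Im(Z)=0 gives ω₀ = 1/√(LC).
Step 2 — ω₀ = 1/√(0.00072·3.54e-06) = 1.981e+04 rad/s.
Step 3 — f₀ = ω₀/(2π) = 3152 Hz.

f₀ = 3152 Hz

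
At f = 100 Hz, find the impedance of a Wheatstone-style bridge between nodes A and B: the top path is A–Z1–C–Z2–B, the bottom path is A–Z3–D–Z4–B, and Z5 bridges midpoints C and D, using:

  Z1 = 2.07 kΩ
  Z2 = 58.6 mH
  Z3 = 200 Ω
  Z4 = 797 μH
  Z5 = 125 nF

Step 1 — Angular frequency: ω = 2π·f = 2π·100 = 628.3 rad/s.
Step 2 — Component impedances:
  Z1: Z = R = 2070 Ω
  Z2: Z = jωL = j·628.3·0.0586 = 0 + j36.82 Ω
  Z3: Z = R = 200 Ω
  Z4: Z = jωL = j·628.3·0.000797 = 0 + j0.5008 Ω
  Z5: Z = 1/(jωC) = -j/(ω·C) = 0 - j1.273e+04 Ω
Step 3 — Bridge requires nodal analysis (the Z5 bridge couples midpoints C and D, so the two paths cannot be reduced to a simple series/parallel combination). Setting node B to ground and injecting 1 A at node A, the 3-node admittance system at A, C, D solves to V_A = Z_AB = 182.4 + j0.7028 Ω = 182.4∠0.2° Ω.

Z = 182.4 + j0.7028 Ω = 182.4∠0.2° Ω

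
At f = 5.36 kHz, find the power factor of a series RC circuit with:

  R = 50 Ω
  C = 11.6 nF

Step 1 — Angular frequency: ω = 2π·f = 2π·5360 = 3.368e+04 rad/s.
Step 2 — Component impedances:
  R: Z = R = 50 Ω
  C: Z = 1/(jωC) = -j/(ω·C) = 0 - j2560 Ω
Step 3 — Series combination: Z_total = R + C = 50 - j2560 Ω = 2560∠-88.9° Ω.
Step 4 — Power factor: PF = cos(φ) = Re(Z)/|Z| = 50/2560 = 0.01953.
Step 5 — Type: Im(Z) = -2560 ⇒ leading (phase φ = -88.9°).

PF = 0.01953 (leading, φ = -88.9°)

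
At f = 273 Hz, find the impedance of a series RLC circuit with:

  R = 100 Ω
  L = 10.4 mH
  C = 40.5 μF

Step 1 — Angular frequency: ω = 2π·f = 2π·273 = 1715 rad/s.
Step 2 — Component impedances:
  R: Z = R = 100 Ω
  L: Z = jωL = j·1715·0.0104 = 0 + j17.84 Ω
  C: Z = 1/(jωC) = -j/(ω·C) = 0 - j14.39 Ω
Step 3 — Series combination: Z_total = R + L + C = 100 + j3.445 Ω = 100.1∠2.0° Ω.

Z = 100 + j3.445 Ω = 100.1∠2.0° Ω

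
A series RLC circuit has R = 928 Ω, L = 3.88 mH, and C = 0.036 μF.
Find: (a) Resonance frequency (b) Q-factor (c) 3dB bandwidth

Step 1 — Resonance condition Im(Z)=0 gives ω₀ = 1/√(LC).
Step 2 — ω₀ = 1/√(0.00388·3.6e-08) = 8.461e+04 rad/s.
Step 3 — f₀ = ω₀/(2π) = 1.347e+04 Hz.
Step 4 — Series Q: Q = ω₀L/R = 8.461e+04·0.00388/928 = 0.3538.
Step 5 — 3dB bandwidth: Δω = ω₀/Q = 2.392e+05 rad/s; BW = Δω/(2π) = 3.807e+04 Hz.

(a) f₀ = 1.347e+04 Hz  (b) Q = 0.3538  (c) BW = 3.807e+04 Hz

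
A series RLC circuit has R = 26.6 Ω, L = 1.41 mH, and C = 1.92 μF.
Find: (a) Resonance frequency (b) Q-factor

Step 1 — Resonance condition Im(Z)=0 gives ω₀ = 1/√(LC).
Step 2 — ω₀ = 1/√(0.00141·1.92e-06) = 1.922e+04 rad/s.
Step 3 — f₀ = ω₀/(2π) = 3059 Hz.
Step 4 — Series Q: Q = ω₀L/R = 1.922e+04·0.00141/26.6 = 1.019.

(a) f₀ = 3059 Hz  (b) Q = 1.019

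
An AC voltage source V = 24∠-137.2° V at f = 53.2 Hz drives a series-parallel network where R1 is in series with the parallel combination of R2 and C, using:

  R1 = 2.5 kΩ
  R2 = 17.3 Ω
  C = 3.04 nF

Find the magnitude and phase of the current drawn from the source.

Step 1 — Angular frequency: ω = 2π·f = 2π·53.2 = 334.3 rad/s.
Step 2 — Component impedances:
  R1: Z = R = 2500 Ω
  R2: Z = R = 17.3 Ω
  C: Z = 1/(jωC) = -j/(ω·C) = 0 - j9.841e+05 Ω
Step 3 — Parallel branch: R2 || C = 1/(1/R2 + 1/C) = 17.3 - j0.0003041 Ω.
Step 4 — Series with R1: Z_total = R1 + (R2 || C) = 2517 - j0.0003041 Ω = 2517∠-0.0° Ω.
Step 5 — Source phasor: V = 24∠-137.2° V = -17.61 - j16.31 V.
Step 6 — Ohm's law: I = V / Z_total = (-17.61 - j16.31) / (2517 - j0.0003041) = -0.006995 - j0.006478 A.
Step 7 — Convert to polar: |I| = 0.009534 A, ∠I = -137.2°.

I = 0.009534∠-137.2° A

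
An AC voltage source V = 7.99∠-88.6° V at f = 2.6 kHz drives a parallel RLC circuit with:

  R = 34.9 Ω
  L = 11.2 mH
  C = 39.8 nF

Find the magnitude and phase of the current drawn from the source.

Step 1 — Angular frequency: ω = 2π·f = 2π·2600 = 1.634e+04 rad/s.
Step 2 — Component impedances:
  R: Z = R = 34.9 Ω
  L: Z = jωL = j·1.634e+04·0.0112 = 0 + j183 Ω
  C: Z = 1/(jωC) = -j/(ω·C) = 0 - j1538 Ω
Step 3 — Parallel combination: 1/Z_total = 1/R + 1/L + 1/C; Z_total = 33.94 + j5.704 Ω = 34.42∠9.5° Ω.
Step 4 — Source phasor: V = 7.99∠-88.6° V = 0.1952 - j7.988 V.
Step 5 — Ohm's law: I = V / Z_total = (0.1952 - j7.988) / (33.94 + j5.704) = -0.03287 - j0.2298 A.
Step 6 — Convert to polar: |I| = 0.2322 A, ∠I = -98.1°.

I = 0.2322∠-98.1° A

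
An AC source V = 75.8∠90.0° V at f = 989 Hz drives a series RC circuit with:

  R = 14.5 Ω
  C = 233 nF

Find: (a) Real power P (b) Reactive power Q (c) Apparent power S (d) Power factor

Step 1 — Angular frequency: ω = 2π·f = 2π·989 = 6214 rad/s.
Step 2 — Component impedances:
  R: Z = R = 14.5 Ω
  C: Z = 1/(jωC) = -j/(ω·C) = 0 - j690.7 Ω
Step 3 — Series combination: Z_total = R + C = 14.5 - j690.7 Ω = 690.8∠-88.8° Ω.
Step 4 — Source phasor: V = 75.8∠90.0° V = 0 + j75.8 V.
Step 5 — Current: I = V / Z = -0.1097 + j0.002303 A = 0.1097∠178.8° A.
Step 6 — Complex power: S = V·I* = 0.1746 - j8.315 VA.
Step 7 — Real power: P = Re(S) = 0.1746 W.
Step 8 — Reactive power: Q = Im(S) = -8.315 VAR.
Step 9 — Apparent power: |S| = 8.317 VA.
Step 10 — Power factor: PF = P/|S| = 0.02099 (leading).

(a) P = 0.1746 W  (b) Q = -8.315 VAR  (c) S = 8.317 VA  (d) PF = 0.02099 (leading)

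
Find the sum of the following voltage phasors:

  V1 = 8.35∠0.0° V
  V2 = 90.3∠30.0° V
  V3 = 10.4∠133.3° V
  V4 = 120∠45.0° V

Step 1 — Convert each phasor to rectangular form:
  V1 = 8.35·(cos(0.0°) + j·sin(0.0°)) = 8.35 V
  V2 = 90.3·(cos(30.0°) + j·sin(30.0°)) = 78.2 + j45.15 V
  V3 = 10.4·(cos(133.3°) + j·sin(133.3°)) = -7.133 + j7.569 V
  V4 = 120·(cos(45.0°) + j·sin(45.0°)) = 84.85 + j84.85 V
Step 2 — Sum components: V_total = 164.3 + j137.6 V.
Step 3 — Convert to polar: |V_total| = 214.3 V, ∠V_total = 39.9°.

V_total = 214.3∠39.9° V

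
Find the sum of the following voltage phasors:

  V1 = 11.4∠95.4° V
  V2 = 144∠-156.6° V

Step 1 — Convert each phasor to rectangular form:
  V1 = 11.4·(cos(95.4°) + j·sin(95.4°)) = -1.073 + j11.35 V
  V2 = 144·(cos(-156.6°) + j·sin(-156.6°)) = -132.2 - j57.19 V
Step 2 — Sum components: V_total = -133.2 - j45.84 V.
Step 3 — Convert to polar: |V_total| = 140.9 V, ∠V_total = -161.0°.

V_total = 140.9∠-161.0° V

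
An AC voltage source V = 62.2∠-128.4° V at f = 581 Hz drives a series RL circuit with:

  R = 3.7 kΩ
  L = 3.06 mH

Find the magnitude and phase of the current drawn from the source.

Step 1 — Angular frequency: ω = 2π·f = 2π·581 = 3651 rad/s.
Step 2 — Component impedances:
  R: Z = R = 3700 Ω
  L: Z = jωL = j·3651·0.00306 = 0 + j11.17 Ω
Step 3 — Series combination: Z_total = R + L = 3700 + j11.17 Ω = 3700∠0.2° Ω.
Step 4 — Source phasor: V = 62.2∠-128.4° V = -38.64 - j48.75 V.
Step 5 — Ohm's law: I = V / Z_total = (-38.64 - j48.75) / (3700 + j11.17) = -0.01048 - j0.01314 A.
Step 6 — Convert to polar: |I| = 0.01681 A, ∠I = -128.6°.

I = 0.01681∠-128.6° A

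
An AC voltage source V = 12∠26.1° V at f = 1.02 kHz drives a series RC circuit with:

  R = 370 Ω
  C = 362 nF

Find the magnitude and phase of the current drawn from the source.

Step 1 — Angular frequency: ω = 2π·f = 2π·1020 = 6409 rad/s.
Step 2 — Component impedances:
  R: Z = R = 370 Ω
  C: Z = 1/(jωC) = -j/(ω·C) = 0 - j431 Ω
Step 3 — Series combination: Z_total = R + C = 370 - j431 Ω = 568.1∠-49.4° Ω.
Step 4 — Source phasor: V = 12∠26.1° V = 10.78 + j5.279 V.
Step 5 — Ohm's law: I = V / Z_total = (10.78 + j5.279) / (370 - j431) = 0.005304 + j0.02045 A.
Step 6 — Convert to polar: |I| = 0.02112 A, ∠I = 75.5°.

I = 0.02112∠75.5° A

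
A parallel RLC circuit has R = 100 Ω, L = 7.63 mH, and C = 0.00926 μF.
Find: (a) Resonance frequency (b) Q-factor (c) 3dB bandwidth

Step 1 — Resonance: ω₀ = 1/√(LC) = 1/√(0.00763·9.26e-09) = 1.19e+05 rad/s.
Step 2 — f₀ = ω₀/(2π) = 1.893e+04 Hz.
Step 3 — Parallel Q: Q = R/(ω₀L) = 100/(1.19e+05·0.00763) = 0.1102.
Step 4 — Bandwidth: Δω = ω₀/Q = 1.08e+06 rad/s; BW = Δω/(2π) = 1.719e+05 Hz.

(a) f₀ = 1.893e+04 Hz  (b) Q = 0.1102  (c) BW = 1.719e+05 Hz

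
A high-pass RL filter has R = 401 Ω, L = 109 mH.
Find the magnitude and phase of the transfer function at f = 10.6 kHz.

Step 1 — Angular frequency: ω = 2π·1.06e+04 = 6.66e+04 rad/s.
Step 2 — Transfer function: H(jω) = jωL/(R + jωL).
Step 3 — Numerator jωL = j·7260; denominator R + jωL = 401 + j7260.
Step 4 — H = 0.997 + j0.05507.
Step 5 — Magnitude: |H| = 0.9985 (-0.0 dB); phase: φ = 3.2°.

|H| = 0.9985 (-0.0 dB), φ = 3.2°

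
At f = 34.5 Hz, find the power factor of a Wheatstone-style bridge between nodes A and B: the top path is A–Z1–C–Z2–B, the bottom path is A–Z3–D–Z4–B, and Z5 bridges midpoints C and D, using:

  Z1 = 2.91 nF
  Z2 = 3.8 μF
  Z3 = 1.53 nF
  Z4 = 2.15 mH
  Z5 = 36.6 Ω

Step 1 — Angular frequency: ω = 2π·f = 2π·34.5 = 216.8 rad/s.
Step 2 — Component impedances:
  Z1: Z = 1/(jωC) = -j/(ω·C) = 0 - j1.585e+06 Ω
  Z2: Z = 1/(jωC) = -j/(ω·C) = 0 - j1214 Ω
  Z3: Z = 1/(jωC) = -j/(ω·C) = 0 - j3.015e+06 Ω
  Z4: Z = jωL = j·216.8·0.00215 = 0 + j0.4661 Ω
  Z5: Z = R = 36.6 Ω
Step 3 — Bridge requires nodal analysis (the Z5 bridge couples midpoints C and D, so the two paths cannot be reduced to a simple series/parallel combination). Setting node B to ground and injecting 1 A at node A, the 3-node admittance system at A, C, D solves to V_A = Z_AB = 15.73 - j1.039e+06 Ω = 1.039e+06∠-90.0° Ω.
Step 4 — Power factor: PF = cos(φ) = Re(Z)/|Z| = 15.73/1.039e+06 = 1.514e-05.
Step 5 — Type: Im(Z) = -1.039e+06 ⇒ leading (phase φ = -90.0°).

PF = 1.514e-05 (leading, φ = -90.0°)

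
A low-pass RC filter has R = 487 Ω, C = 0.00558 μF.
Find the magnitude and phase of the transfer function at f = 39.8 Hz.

Step 1 — Angular frequency: ω = 2π·39.8 = 250.1 rad/s.
Step 2 — Transfer function: H(jω) = 1/(1 + jωRC).
Step 3 — Denominator: 1 + jωRC = 1 + j·250.1·487·5.58e-09 = 1 + j0.0006796.
Step 4 — H = 1 - j0.0006796.
Step 5 — Magnitude: |H| = 1 (-0.0 dB); phase: φ = -0.0°.

|H| = 1 (-0.0 dB), φ = -0.0°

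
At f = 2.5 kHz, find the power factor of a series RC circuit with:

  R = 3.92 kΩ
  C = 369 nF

Step 1 — Angular frequency: ω = 2π·f = 2π·2500 = 1.571e+04 rad/s.
Step 2 — Component impedances:
  R: Z = R = 3920 Ω
  C: Z = 1/(jωC) = -j/(ω·C) = 0 - j172.5 Ω
Step 3 — Series combination: Z_total = R + C = 3920 - j172.5 Ω = 3924∠-2.5° Ω.
Step 4 — Power factor: PF = cos(φ) = Re(Z)/|Z| = 3920/3924 = 0.999.
Step 5 — Type: Im(Z) = -172.5 ⇒ leading (phase φ = -2.5°).

PF = 0.999 (leading, φ = -2.5°)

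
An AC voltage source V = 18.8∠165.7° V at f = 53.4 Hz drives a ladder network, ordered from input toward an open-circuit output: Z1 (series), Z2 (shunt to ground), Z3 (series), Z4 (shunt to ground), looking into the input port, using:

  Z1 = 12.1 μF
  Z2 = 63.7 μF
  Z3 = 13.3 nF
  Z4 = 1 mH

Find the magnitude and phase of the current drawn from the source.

Step 1 — Angular frequency: ω = 2π·f = 2π·53.4 = 335.5 rad/s.
Step 2 — Component impedances:
  Z1: Z = 1/(jωC) = -j/(ω·C) = 0 - j246.3 Ω
  Z2: Z = 1/(jωC) = -j/(ω·C) = 0 - j46.79 Ω
  Z3: Z = 1/(jωC) = -j/(ω·C) = 0 - j2.241e+05 Ω
  Z4: Z = jωL = j·335.5·0.001 = 0 + j0.3355 Ω
Step 3 — Ladder network (open output): work backward from the far end, alternating series and parallel combinations. Z_in = 0 - j293.1 Ω = 293.1∠-90.0° Ω.
Step 4 — Source phasor: V = 18.8∠165.7° V = -18.22 + j4.644 V.
Step 5 — Ohm's law: I = V / Z_total = (-18.22 + j4.644) / (0 - j293.1) = -0.01584 - j0.06216 A.
Step 6 — Convert to polar: |I| = 0.06414 A, ∠I = -104.3°.

I = 0.06414∠-104.3° A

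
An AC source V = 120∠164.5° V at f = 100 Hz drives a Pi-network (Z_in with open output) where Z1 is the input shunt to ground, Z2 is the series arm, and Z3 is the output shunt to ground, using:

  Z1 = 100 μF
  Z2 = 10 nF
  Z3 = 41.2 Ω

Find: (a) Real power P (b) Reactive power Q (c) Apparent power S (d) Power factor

Step 1 — Angular frequency: ω = 2π·f = 2π·100 = 628.3 rad/s.
Step 2 — Component impedances:
  Z1: Z = 1/(jωC) = -j/(ω·C) = 0 - j15.92 Ω
  Z2: Z = 1/(jωC) = -j/(ω·C) = 0 - j1.592e+05 Ω
  Z3: Z = R = 41.2 Ω
Step 3 — With open output, the series arm Z2 and the output shunt Z3 appear in series to ground: Z2 + Z3 = 41.2 - j1.592e+05 Ω.
Step 4 — Parallel with input shunt Z1: Z_in = Z1 || (Z2 + Z3) = 4.119e-07 - j15.91 Ω = 15.91∠-90.0° Ω.
Step 5 — Source phasor: V = 120∠164.5° V = -115.6 + j32.07 V.
Step 6 — Current: I = V / Z = -2.015 - j7.266 A = 7.541∠-105.5° A.
Step 7 — Complex power: S = V·I* = 2.342e-05 - j904.9 VA.
Step 8 — Real power: P = Re(S) = 2.342e-05 W.
Step 9 — Reactive power: Q = Im(S) = -904.9 VAR.
Step 10 — Apparent power: |S| = 904.9 VA.
Step 11 — Power factor: PF = P/|S| = 2.588e-08 (leading).

(a) P = 2.342e-05 W  (b) Q = -904.9 VAR  (c) S = 904.9 VA  (d) PF = 2.588e-08 (leading)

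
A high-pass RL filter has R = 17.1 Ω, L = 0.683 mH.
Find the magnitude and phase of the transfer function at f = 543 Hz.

Step 1 — Angular frequency: ω = 2π·543 = 3412 rad/s.
Step 2 — Transfer function: H(jω) = jωL/(R + jωL).
Step 3 — Numerator jωL = j·2.33; denominator R + jωL = 17.1 + j2.33.
Step 4 — H = 0.01823 + j0.1338.
Step 5 — Magnitude: |H| = 0.135 (-17.4 dB); phase: φ = 82.2°.

|H| = 0.135 (-17.4 dB), φ = 82.2°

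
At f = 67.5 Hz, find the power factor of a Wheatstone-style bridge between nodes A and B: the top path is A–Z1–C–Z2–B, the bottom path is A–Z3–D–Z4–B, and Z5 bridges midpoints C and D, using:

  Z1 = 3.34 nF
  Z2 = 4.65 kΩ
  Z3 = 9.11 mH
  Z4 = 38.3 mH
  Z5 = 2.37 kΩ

Step 1 — Angular frequency: ω = 2π·f = 2π·67.5 = 424.1 rad/s.
Step 2 — Component impedances:
  Z1: Z = 1/(jωC) = -j/(ω·C) = 0 - j7.059e+05 Ω
  Z2: Z = R = 4650 Ω
  Z3: Z = jωL = j·424.1·0.00911 = 0 + j3.864 Ω
  Z4: Z = jωL = j·424.1·0.0383 = 0 + j16.24 Ω
  Z5: Z = R = 2370 Ω
Step 3 — Bridge requires nodal analysis (the Z5 bridge couples midpoints C and D, so the two paths cannot be reduced to a simple series/parallel combination). Setting node B to ground and injecting 1 A at node A, the 3-node admittance system at A, C, D solves to V_A = Z_AB = 0.03759 + j20.11 Ω = 20.11∠89.9° Ω.
Step 4 — Power factor: PF = cos(φ) = Re(Z)/|Z| = 0.03759/20.11 = 0.001869.
Step 5 — Type: Im(Z) = 20.11 ⇒ lagging (phase φ = 89.9°).

PF = 0.001869 (lagging, φ = 89.9°)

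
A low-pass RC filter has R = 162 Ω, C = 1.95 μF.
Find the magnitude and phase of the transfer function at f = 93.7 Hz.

Step 1 — Angular frequency: ω = 2π·93.7 = 588.7 rad/s.
Step 2 — Transfer function: H(jω) = 1/(1 + jωRC).
Step 3 — Denominator: 1 + jωRC = 1 + j·588.7·162·1.95e-06 = 1 + j0.186.
Step 4 — H = 0.9666 - j0.1798.
Step 5 — Magnitude: |H| = 0.9831 (-0.1 dB); phase: φ = -10.5°.

|H| = 0.9831 (-0.1 dB), φ = -10.5°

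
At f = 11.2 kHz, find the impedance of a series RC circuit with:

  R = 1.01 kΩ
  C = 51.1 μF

Step 1 — Angular frequency: ω = 2π·f = 2π·1.12e+04 = 7.037e+04 rad/s.
Step 2 — Component impedances:
  R: Z = R = 1010 Ω
  C: Z = 1/(jωC) = -j/(ω·C) = 0 - j0.2781 Ω
Step 3 — Series combination: Z_total = R + C = 1010 - j0.2781 Ω = 1010∠-0.0° Ω.

Z = 1010 - j0.2781 Ω = 1010∠-0.0° Ω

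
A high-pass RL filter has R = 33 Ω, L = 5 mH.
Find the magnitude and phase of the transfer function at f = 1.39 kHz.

Step 1 — Angular frequency: ω = 2π·1390 = 8734 rad/s.
Step 2 — Transfer function: H(jω) = jωL/(R + jωL).
Step 3 — Numerator jωL = j·43.67; denominator R + jωL = 33 + j43.67.
Step 4 — H = 0.6365 + j0.481.
Step 5 — Magnitude: |H| = 0.7978 (-2.0 dB); phase: φ = 37.1°.

|H| = 0.7978 (-2.0 dB), φ = 37.1°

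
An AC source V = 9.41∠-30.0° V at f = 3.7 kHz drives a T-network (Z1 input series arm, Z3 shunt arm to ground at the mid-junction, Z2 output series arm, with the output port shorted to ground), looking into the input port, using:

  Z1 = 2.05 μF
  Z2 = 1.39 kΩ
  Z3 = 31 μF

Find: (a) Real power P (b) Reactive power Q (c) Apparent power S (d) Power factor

Step 1 — Angular frequency: ω = 2π·f = 2π·3700 = 2.325e+04 rad/s.
Step 2 — Component impedances:
  Z1: Z = 1/(jωC) = -j/(ω·C) = 0 - j20.98 Ω
  Z2: Z = R = 1390 Ω
  Z3: Z = 1/(jωC) = -j/(ω·C) = 0 - j1.388 Ω
Step 3 — With the output port shorted to ground, the output series arm Z2 runs from the junction to ground; the shunt arm Z3 also runs from the junction to ground. They appear in parallel: Z3 || Z2 = 0.001385 - j1.388 Ω.
Step 4 — Series with input arm Z1: Z_in = Z1 + (Z3 || Z2) = 0.001385 - j22.37 Ω = 22.37∠-90.0° Ω.
Step 5 — Source phasor: V = 9.41∠-30.0° V = 8.149 - j4.705 V.
Step 6 — Current: I = V / Z = 0.2103 + j0.3643 A = 0.4206∠60.0° A.
Step 7 — Complex power: S = V·I* = 0.0002451 - j3.958 VA.
Step 8 — Real power: P = Re(S) = 0.0002451 W.
Step 9 — Reactive power: Q = Im(S) = -3.958 VAR.
Step 10 — Apparent power: |S| = 3.958 VA.
Step 11 — Power factor: PF = P/|S| = 6.192e-05 (leading).

(a) P = 0.0002451 W  (b) Q = -3.958 VAR  (c) S = 3.958 VA  (d) PF = 6.192e-05 (leading)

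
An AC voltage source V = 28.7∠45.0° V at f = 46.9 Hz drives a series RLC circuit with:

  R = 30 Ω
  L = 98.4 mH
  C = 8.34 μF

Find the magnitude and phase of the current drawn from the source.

Step 1 — Angular frequency: ω = 2π·f = 2π·46.9 = 294.7 rad/s.
Step 2 — Component impedances:
  R: Z = R = 30 Ω
  L: Z = jωL = j·294.7·0.0984 = 0 + j29 Ω
  C: Z = 1/(jωC) = -j/(ω·C) = 0 - j406.9 Ω
Step 3 — Series combination: Z_total = R + L + C = 30 - j377.9 Ω = 379.1∠-85.5° Ω.
Step 4 — Source phasor: V = 28.7∠45.0° V = 20.29 + j20.29 V.
Step 5 — Ohm's law: I = V / Z_total = (20.29 + j20.29) / (30 - j377.9) = -0.04913 + j0.0576 A.
Step 6 — Convert to polar: |I| = 0.07571 A, ∠I = 130.5°.

I = 0.07571∠130.5° A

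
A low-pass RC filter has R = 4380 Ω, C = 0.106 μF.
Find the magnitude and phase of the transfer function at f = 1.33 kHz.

Step 1 — Angular frequency: ω = 2π·1330 = 8357 rad/s.
Step 2 — Transfer function: H(jω) = 1/(1 + jωRC).
Step 3 — Denominator: 1 + jωRC = 1 + j·8357·4380·1.06e-07 = 1 + j3.88.
Step 4 — H = 0.06229 - j0.2417.
Step 5 — Magnitude: |H| = 0.2496 (-12.1 dB); phase: φ = -75.5°.

|H| = 0.2496 (-12.1 dB), φ = -75.5°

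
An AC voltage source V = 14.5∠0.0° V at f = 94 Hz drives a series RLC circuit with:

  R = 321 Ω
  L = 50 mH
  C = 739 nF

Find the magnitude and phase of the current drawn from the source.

Step 1 — Angular frequency: ω = 2π·f = 2π·94 = 590.6 rad/s.
Step 2 — Component impedances:
  R: Z = R = 321 Ω
  L: Z = jωL = j·590.6·0.05 = 0 + j29.53 Ω
  C: Z = 1/(jωC) = -j/(ω·C) = 0 - j2291 Ω
Step 3 — Series combination: Z_total = R + L + C = 321 - j2262 Ω = 2284∠-81.9° Ω.
Step 4 — Source phasor: V = 14.5∠0.0° V = 14.5 V.
Step 5 — Ohm's law: I = V / Z_total = (14.5) / (321 - j2262) = 0.000892 + j0.006285 A.
Step 6 — Convert to polar: |I| = 0.006348 A, ∠I = 81.9°.

I = 0.006348∠81.9° A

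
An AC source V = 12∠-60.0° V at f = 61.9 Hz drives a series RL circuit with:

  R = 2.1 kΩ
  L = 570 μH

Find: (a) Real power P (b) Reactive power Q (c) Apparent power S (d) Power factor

Step 1 — Angular frequency: ω = 2π·f = 2π·61.9 = 388.9 rad/s.
Step 2 — Component impedances:
  R: Z = R = 2100 Ω
  L: Z = jωL = j·388.9·0.00057 = 0 + j0.2217 Ω
Step 3 — Series combination: Z_total = R + L = 2100 + j0.2217 Ω = 2100∠0.0° Ω.
Step 4 — Source phasor: V = 12∠-60.0° V = 6 - j10.39 V.
Step 5 — Current: I = V / Z = 0.002857 - j0.004949 A = 0.005714∠-60.0° A.
Step 6 — Complex power: S = V·I* = 0.06857 + j7.239e-06 VA.
Step 7 — Real power: P = Re(S) = 0.06857 W.
Step 8 — Reactive power: Q = Im(S) = 7.239e-06 VAR.
Step 9 — Apparent power: |S| = 0.06857 VA.
Step 10 — Power factor: PF = P/|S| = 1 (lagging).

(a) P = 0.06857 W  (b) Q = 7.239e-06 VAR  (c) S = 0.06857 VA  (d) PF = 1 (lagging)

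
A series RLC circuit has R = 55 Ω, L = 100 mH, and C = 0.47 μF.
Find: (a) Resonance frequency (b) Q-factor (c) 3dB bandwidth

Step 1 — Resonance: ω₀ = 1/√(LC) = 1/√(0.1·4.7e-07) = 4613 rad/s.
Step 2 — f₀ = ω₀/(2π) = 734.1 Hz.
Step 3 — Series Q: Q = ω₀L/R = 4613·0.1/55 = 8.387.
Step 4 — Bandwidth: Δω = ω₀/Q = 550 rad/s; BW = Δω/(2π) = 87.54 Hz.

(a) f₀ = 734.1 Hz  (b) Q = 8.387  (c) BW = 87.54 Hz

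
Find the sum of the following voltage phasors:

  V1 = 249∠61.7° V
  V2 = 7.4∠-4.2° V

Step 1 — Convert each phasor to rectangular form:
  V1 = 249·(cos(61.7°) + j·sin(61.7°)) = 118 + j219.2 V
  V2 = 7.4·(cos(-4.2°) + j·sin(-4.2°)) = 7.38 - j0.542 V
Step 2 — Sum components: V_total = 125.4 + j218.7 V.
Step 3 — Convert to polar: |V_total| = 252.1 V, ∠V_total = 60.2°.

V_total = 252.1∠60.2° V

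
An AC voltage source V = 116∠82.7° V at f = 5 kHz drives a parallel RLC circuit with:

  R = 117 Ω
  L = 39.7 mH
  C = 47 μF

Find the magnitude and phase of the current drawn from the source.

Step 1 — Angular frequency: ω = 2π·f = 2π·5000 = 3.142e+04 rad/s.
Step 2 — Component impedances:
  R: Z = R = 117 Ω
  L: Z = jωL = j·3.142e+04·0.0397 = 0 + j1247 Ω
  C: Z = 1/(jωC) = -j/(ω·C) = 0 - j0.6773 Ω
Step 3 — Parallel combination: 1/Z_total = 1/R + 1/L + 1/C; Z_total = 0.003924 - j0.6776 Ω = 0.6776∠-89.7° Ω.
Step 4 — Source phasor: V = 116∠82.7° V = 14.74 + j115.1 V.
Step 5 — Ohm's law: I = V / Z_total = (14.74 + j115.1) / (0.003924 - j0.6776) = -169.7 + j22.74 A.
Step 6 — Convert to polar: |I| = 171.2 A, ∠I = 172.4°.

I = 171.2∠172.4° A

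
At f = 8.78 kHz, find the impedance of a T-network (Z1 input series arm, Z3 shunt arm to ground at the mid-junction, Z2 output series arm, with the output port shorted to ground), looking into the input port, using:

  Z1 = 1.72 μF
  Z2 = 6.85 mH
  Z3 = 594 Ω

Step 1 — Angular frequency: ω = 2π·f = 2π·8780 = 5.517e+04 rad/s.
Step 2 — Component impedances:
  Z1: Z = 1/(jωC) = -j/(ω·C) = 0 - j10.54 Ω
  Z2: Z = jωL = j·5.517e+04·0.00685 = 0 + j377.9 Ω
  Z3: Z = R = 594 Ω
Step 3 — With the output port shorted to ground, the output series arm Z2 runs from the junction to ground; the shunt arm Z3 also runs from the junction to ground. They appear in parallel: Z3 || Z2 = 171.1 + j269 Ω.
Step 4 — Series with input arm Z1: Z_in = Z1 + (Z3 || Z2) = 171.1 + j258.5 Ω = 310∠56.5° Ω.

Z = 171.1 + j258.5 Ω = 310∠56.5° Ω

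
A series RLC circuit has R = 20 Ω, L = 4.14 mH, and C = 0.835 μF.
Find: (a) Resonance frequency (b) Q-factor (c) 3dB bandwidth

Step 1 — Resonance condition Im(Z)=0 gives ω₀ = 1/√(LC).
Step 2 — ω₀ = 1/√(0.00414·8.35e-07) = 1.701e+04 rad/s.
Step 3 — f₀ = ω₀/(2π) = 2707 Hz.
Step 4 — Series Q: Q = ω₀L/R = 1.701e+04·0.00414/20 = 3.521.
Step 5 — 3dB bandwidth: Δω = ω₀/Q = 4831 rad/s; BW = Δω/(2π) = 768.9 Hz.

(a) f₀ = 2707 Hz  (b) Q = 3.521  (c) BW = 768.9 Hz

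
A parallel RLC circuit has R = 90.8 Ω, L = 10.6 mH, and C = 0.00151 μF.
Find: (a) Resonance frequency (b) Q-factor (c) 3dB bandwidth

Step 1 — Resonance: ω₀ = 1/√(LC) = 1/√(0.0106·1.51e-09) = 2.5e+05 rad/s.
Step 2 — f₀ = ω₀/(2π) = 3.978e+04 Hz.
Step 3 — Parallel Q: Q = R/(ω₀L) = 90.8/(2.5e+05·0.0106) = 0.03427.
Step 4 — Bandwidth: Δω = ω₀/Q = 7.294e+06 rad/s; BW = Δω/(2π) = 1.161e+06 Hz.

(a) f₀ = 3.978e+04 Hz  (b) Q = 0.03427  (c) BW = 1.161e+06 Hz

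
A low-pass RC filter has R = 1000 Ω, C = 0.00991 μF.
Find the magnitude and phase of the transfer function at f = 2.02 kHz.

Step 1 — Angular frequency: ω = 2π·2020 = 1.269e+04 rad/s.
Step 2 — Transfer function: H(jω) = 1/(1 + jωRC).
Step 3 — Denominator: 1 + jωRC = 1 + j·1.269e+04·1000·9.91e-09 = 1 + j0.1258.
Step 4 — H = 0.9844 - j0.1238.
Step 5 — Magnitude: |H| = 0.9922 (-0.1 dB); phase: φ = -7.2°.

|H| = 0.9922 (-0.1 dB), φ = -7.2°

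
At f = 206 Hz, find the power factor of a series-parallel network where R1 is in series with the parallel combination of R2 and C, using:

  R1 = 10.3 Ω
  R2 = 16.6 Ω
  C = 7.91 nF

Step 1 — Angular frequency: ω = 2π·f = 2π·206 = 1294 rad/s.
Step 2 — Component impedances:
  R1: Z = R = 10.3 Ω
  R2: Z = R = 16.6 Ω
  C: Z = 1/(jωC) = -j/(ω·C) = 0 - j9.767e+04 Ω
Step 3 — Parallel branch: R2 || C = 1/(1/R2 + 1/C) = 16.6 - j0.002821 Ω.
Step 4 — Series with R1: Z_total = R1 + (R2 || C) = 26.9 - j0.002821 Ω = 26.9∠-0.0° Ω.
Step 5 — Power factor: PF = cos(φ) = Re(Z)/|Z| = 26.9/26.9 = 1.
Step 6 — Type: Im(Z) = -0.002821 ⇒ leading (phase φ = -0.0°).

PF = 1 (leading, φ = -0.0°)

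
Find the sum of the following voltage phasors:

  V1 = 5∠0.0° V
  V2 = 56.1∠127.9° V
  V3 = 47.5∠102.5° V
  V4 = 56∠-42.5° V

Step 1 — Convert each phasor to rectangular form:
  V1 = 5·(cos(0.0°) + j·sin(0.0°)) = 5 V
  V2 = 56.1·(cos(127.9°) + j·sin(127.9°)) = -34.46 + j44.27 V
  V3 = 47.5·(cos(102.5°) + j·sin(102.5°)) = -10.28 + j46.37 V
  V4 = 56·(cos(-42.5°) + j·sin(-42.5°)) = 41.29 - j37.83 V
Step 2 — Sum components: V_total = 1.545 + j52.81 V.
Step 3 — Convert to polar: |V_total| = 52.83 V, ∠V_total = 88.3°.

V_total = 52.83∠88.3° V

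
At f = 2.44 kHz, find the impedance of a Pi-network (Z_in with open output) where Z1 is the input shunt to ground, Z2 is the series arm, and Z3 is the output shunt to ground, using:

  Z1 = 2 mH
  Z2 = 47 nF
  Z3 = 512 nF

Step 1 — Angular frequency: ω = 2π·f = 2π·2440 = 1.533e+04 rad/s.
Step 2 — Component impedances:
  Z1: Z = jωL = j·1.533e+04·0.002 = 0 + j30.66 Ω
  Z2: Z = 1/(jωC) = -j/(ω·C) = 0 - j1388 Ω
  Z3: Z = 1/(jωC) = -j/(ω·C) = 0 - j127.4 Ω
Step 3 — With open output, the series arm Z2 and the output shunt Z3 appear in series to ground: Z2 + Z3 = 0 - j1515 Ω.
Step 4 — Parallel with input shunt Z1: Z_in = Z1 || (Z2 + Z3) = 0 + j31.3 Ω = 31.3∠90.0° Ω.

Z = 0 + j31.3 Ω = 31.3∠90.0° Ω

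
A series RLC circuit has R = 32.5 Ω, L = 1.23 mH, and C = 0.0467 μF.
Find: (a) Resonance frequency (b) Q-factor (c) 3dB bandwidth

Step 1 — Resonance condition Im(Z)=0 gives ω₀ = 1/√(LC).
Step 2 — ω₀ = 1/√(0.00123·4.67e-08) = 1.319e+05 rad/s.
Step 3 — f₀ = ω₀/(2π) = 2.1e+04 Hz.
Step 4 — Series Q: Q = ω₀L/R = 1.319e+05·0.00123/32.5 = 4.994.
Step 5 — 3dB bandwidth: Δω = ω₀/Q = 2.642e+04 rad/s; BW = Δω/(2π) = 4205 Hz.

(a) f₀ = 2.1e+04 Hz  (b) Q = 4.994  (c) BW = 4205 Hz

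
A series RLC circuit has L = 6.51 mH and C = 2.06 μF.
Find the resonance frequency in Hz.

Step 1 — Resonance condition Im(Z)=0 gives ω₀ = 1/√(LC).
Step 2 — ω₀ = 1/√(0.00651·2.06e-06) = 8635 rad/s.
Step 3 — f₀ = ω₀/(2π) = 1374 Hz.

f₀ = 1374 Hz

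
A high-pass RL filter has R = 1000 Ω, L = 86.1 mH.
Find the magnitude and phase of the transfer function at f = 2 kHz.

Step 1 — Angular frequency: ω = 2π·2000 = 1.257e+04 rad/s.
Step 2 — Transfer function: H(jω) = jωL/(R + jωL).
Step 3 — Numerator jωL = j·1082; denominator R + jωL = 1000 + j1082.
Step 4 — H = 0.5393 + j0.4985.
Step 5 — Magnitude: |H| = 0.7344 (-2.7 dB); phase: φ = 42.7°.

|H| = 0.7344 (-2.7 dB), φ = 42.7°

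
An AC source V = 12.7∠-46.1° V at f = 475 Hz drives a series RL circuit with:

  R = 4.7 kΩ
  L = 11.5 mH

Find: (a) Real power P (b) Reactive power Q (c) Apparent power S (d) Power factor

Step 1 — Angular frequency: ω = 2π·f = 2π·475 = 2985 rad/s.
Step 2 — Component impedances:
  R: Z = R = 4700 Ω
  L: Z = jωL = j·2985·0.0115 = 0 + j34.32 Ω
Step 3 — Series combination: Z_total = R + L = 4700 + j34.32 Ω = 4700∠0.4° Ω.
Step 4 — Source phasor: V = 12.7∠-46.1° V = 8.806 - j9.151 V.
Step 5 — Current: I = V / Z = 0.001859 - j0.001961 A = 0.002702∠-46.5° A.
Step 6 — Complex power: S = V·I* = 0.03432 + j0.0002506 VA.
Step 7 — Real power: P = Re(S) = 0.03432 W.
Step 8 — Reactive power: Q = Im(S) = 0.0002506 VAR.
Step 9 — Apparent power: |S| = 0.03432 VA.
Step 10 — Power factor: PF = P/|S| = 1 (lagging).

(a) P = 0.03432 W  (b) Q = 0.0002506 VAR  (c) S = 0.03432 VA  (d) PF = 1 (lagging)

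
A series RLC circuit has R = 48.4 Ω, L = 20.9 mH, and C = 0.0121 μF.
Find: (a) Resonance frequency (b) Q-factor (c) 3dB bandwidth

Step 1 — Resonance condition Im(Z)=0 gives ω₀ = 1/√(LC).
Step 2 — ω₀ = 1/√(0.0209·1.21e-08) = 6.288e+04 rad/s.
Step 3 — f₀ = ω₀/(2π) = 1.001e+04 Hz.
Step 4 — Series Q: Q = ω₀L/R = 6.288e+04·0.0209/48.4 = 27.15.
Step 5 — 3dB bandwidth: Δω = ω₀/Q = 2316 rad/s; BW = Δω/(2π) = 368.6 Hz.

(a) f₀ = 1.001e+04 Hz  (b) Q = 27.15  (c) BW = 368.6 Hz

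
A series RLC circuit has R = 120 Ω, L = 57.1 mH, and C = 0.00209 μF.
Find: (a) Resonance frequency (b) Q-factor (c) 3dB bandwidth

Step 1 — Resonance: ω₀ = 1/√(LC) = 1/√(0.0571·2.09e-09) = 9.154e+04 rad/s.
Step 2 — f₀ = ω₀/(2π) = 1.457e+04 Hz.
Step 3 — Series Q: Q = ω₀L/R = 9.154e+04·0.0571/120 = 43.56.
Step 4 — Bandwidth: Δω = ω₀/Q = 2102 rad/s; BW = Δω/(2π) = 334.5 Hz.

(a) f₀ = 1.457e+04 Hz  (b) Q = 43.56  (c) BW = 334.5 Hz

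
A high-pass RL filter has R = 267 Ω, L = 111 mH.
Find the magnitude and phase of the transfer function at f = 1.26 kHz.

Step 1 — Angular frequency: ω = 2π·1260 = 7917 rad/s.
Step 2 — Transfer function: H(jω) = jωL/(R + jωL).
Step 3 — Numerator jωL = j·878.8; denominator R + jωL = 267 + j878.8.
Step 4 — H = 0.9155 + j0.2782.
Step 5 — Magnitude: |H| = 0.9568 (-0.4 dB); phase: φ = 16.9°.

|H| = 0.9568 (-0.4 dB), φ = 16.9°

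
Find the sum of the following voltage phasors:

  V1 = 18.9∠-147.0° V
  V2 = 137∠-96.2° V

Step 1 — Convert each phasor to rectangular form:
  V1 = 18.9·(cos(-147.0°) + j·sin(-147.0°)) = -15.85 - j10.29 V
  V2 = 137·(cos(-96.2°) + j·sin(-96.2°)) = -14.8 - j136.2 V
Step 2 — Sum components: V_total = -30.65 - j146.5 V.
Step 3 — Convert to polar: |V_total| = 149.7 V, ∠V_total = -101.8°.

V_total = 149.7∠-101.8° V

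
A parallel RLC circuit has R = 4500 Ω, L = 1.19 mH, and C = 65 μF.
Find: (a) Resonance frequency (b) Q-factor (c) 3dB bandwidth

Step 1 — Resonance: ω₀ = 1/√(LC) = 1/√(0.00119·6.5e-05) = 3596 rad/s.
Step 2 — f₀ = ω₀/(2π) = 572.3 Hz.
Step 3 — Parallel Q: Q = R/(ω₀L) = 4500/(3596·0.00119) = 1052.
Step 4 — Bandwidth: Δω = ω₀/Q = 3.419 rad/s; BW = Δω/(2π) = 0.5441 Hz.

(a) f₀ = 572.3 Hz  (b) Q = 1052  (c) BW = 0.5441 Hz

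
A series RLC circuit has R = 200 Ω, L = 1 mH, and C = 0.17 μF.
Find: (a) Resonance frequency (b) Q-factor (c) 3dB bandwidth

Step 1 — Resonance: ω₀ = 1/√(LC) = 1/√(0.001·1.7e-07) = 7.67e+04 rad/s.
Step 2 — f₀ = ω₀/(2π) = 1.221e+04 Hz.
Step 3 — Series Q: Q = ω₀L/R = 7.67e+04·0.001/200 = 0.3835.
Step 4 — Bandwidth: Δω = ω₀/Q = 2e+05 rad/s; BW = Δω/(2π) = 3.183e+04 Hz.

(a) f₀ = 1.221e+04 Hz  (b) Q = 0.3835  (c) BW = 3.183e+04 Hz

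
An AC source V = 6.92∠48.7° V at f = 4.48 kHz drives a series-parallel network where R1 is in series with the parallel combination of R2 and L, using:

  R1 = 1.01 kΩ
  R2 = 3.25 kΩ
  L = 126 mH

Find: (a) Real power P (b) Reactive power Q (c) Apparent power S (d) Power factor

Step 1 — Angular frequency: ω = 2π·f = 2π·4480 = 2.815e+04 rad/s.
Step 2 — Component impedances:
  R1: Z = R = 1010 Ω
  R2: Z = R = 3250 Ω
  L: Z = jωL = j·2.815e+04·0.126 = 0 + j3547 Ω
Step 3 — Parallel branch: R2 || L = 1/(1/R2 + 1/L) = 1767 + j1619 Ω.
Step 4 — Series with R1: Z_total = R1 + (R2 || L) = 2777 + j1619 Ω = 3214∠30.2° Ω.
Step 5 — Source phasor: V = 6.92∠48.7° V = 4.567 + j5.199 V.
Step 6 — Current: I = V / Z = 0.002042 + j0.0006816 A = 0.002153∠18.5° A.
Step 7 — Complex power: S = V·I* = 0.01287 + j0.007504 VA.
Step 8 — Real power: P = Re(S) = 0.01287 W.
Step 9 — Reactive power: Q = Im(S) = 0.007504 VAR.
Step 10 — Apparent power: |S| = 0.0149 VA.
Step 11 — Power factor: PF = P/|S| = 0.8639 (lagging).

(a) P = 0.01287 W  (b) Q = 0.007504 VAR  (c) S = 0.0149 VA  (d) PF = 0.8639 (lagging)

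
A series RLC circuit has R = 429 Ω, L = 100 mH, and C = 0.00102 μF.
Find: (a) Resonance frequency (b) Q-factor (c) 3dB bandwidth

Step 1 — Resonance: ω₀ = 1/√(LC) = 1/√(0.1·1.02e-09) = 9.901e+04 rad/s.
Step 2 — f₀ = ω₀/(2π) = 1.576e+04 Hz.
Step 3 — Series Q: Q = ω₀L/R = 9.901e+04·0.1/429 = 23.08.
Step 4 — Bandwidth: Δω = ω₀/Q = 4290 rad/s; BW = Δω/(2π) = 682.8 Hz.

(a) f₀ = 1.576e+04 Hz  (b) Q = 23.08  (c) BW = 682.8 Hz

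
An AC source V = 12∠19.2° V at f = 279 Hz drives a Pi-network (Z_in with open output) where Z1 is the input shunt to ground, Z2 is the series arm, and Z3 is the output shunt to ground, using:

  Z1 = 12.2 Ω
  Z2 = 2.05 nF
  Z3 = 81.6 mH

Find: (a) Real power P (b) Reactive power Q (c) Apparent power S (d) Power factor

Step 1 — Angular frequency: ω = 2π·f = 2π·279 = 1753 rad/s.
Step 2 — Component impedances:
  Z1: Z = R = 12.2 Ω
  Z2: Z = 1/(jωC) = -j/(ω·C) = 0 - j2.783e+05 Ω
  Z3: Z = jωL = j·1753·0.0816 = 0 + j143 Ω
Step 3 — With open output, the series arm Z2 and the output shunt Z3 appear in series to ground: Z2 + Z3 = 0 - j2.781e+05 Ω.
Step 4 — Parallel with input shunt Z1: Z_in = Z1 || (Z2 + Z3) = 12.2 - j0.0005352 Ω = 12.2∠-0.0° Ω.
Step 5 — Source phasor: V = 12∠19.2° V = 11.33 + j3.946 V.
Step 6 — Current: I = V / Z = 0.9289 + j0.3235 A = 0.9836∠19.2° A.
Step 7 — Complex power: S = V·I* = 11.8 - j0.0005178 VA.
Step 8 — Real power: P = Re(S) = 11.8 W.
Step 9 — Reactive power: Q = Im(S) = -0.0005178 VAR.
Step 10 — Apparent power: |S| = 11.8 VA.
Step 11 — Power factor: PF = P/|S| = 1 (leading).

(a) P = 11.8 W  (b) Q = -0.0005178 VAR  (c) S = 11.8 VA  (d) PF = 1 (leading)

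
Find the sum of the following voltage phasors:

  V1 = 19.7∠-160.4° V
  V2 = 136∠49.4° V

Step 1 — Convert each phasor to rectangular form:
  V1 = 19.7·(cos(-160.4°) + j·sin(-160.4°)) = -18.56 - j6.608 V
  V2 = 136·(cos(49.4°) + j·sin(49.4°)) = 88.51 + j103.3 V
Step 2 — Sum components: V_total = 69.95 + j96.65 V.
Step 3 — Convert to polar: |V_total| = 119.3 V, ∠V_total = 54.1°.

V_total = 119.3∠54.1° V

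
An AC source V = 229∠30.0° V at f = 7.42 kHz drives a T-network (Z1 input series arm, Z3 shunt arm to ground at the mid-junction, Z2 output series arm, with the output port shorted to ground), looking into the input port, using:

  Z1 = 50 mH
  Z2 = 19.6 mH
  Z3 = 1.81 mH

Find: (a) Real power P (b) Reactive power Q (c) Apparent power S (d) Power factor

Step 1 — Angular frequency: ω = 2π·f = 2π·7420 = 4.662e+04 rad/s.
Step 2 — Component impedances:
  Z1: Z = jωL = j·4.662e+04·0.05 = 0 + j2331 Ω
  Z2: Z = jωL = j·4.662e+04·0.0196 = 0 + j913.8 Ω
  Z3: Z = jωL = j·4.662e+04·0.00181 = 0 + j84.38 Ω
Step 3 — With the output port shorted to ground, the output series arm Z2 runs from the junction to ground; the shunt arm Z3 also runs from the junction to ground. They appear in parallel: Z3 || Z2 = 0 + j77.25 Ω.
Step 4 — Series with input arm Z1: Z_in = Z1 + (Z3 || Z2) = 0 + j2408 Ω = 2408∠90.0° Ω.
Step 5 — Source phasor: V = 229∠30.0° V = 198.3 + j114.5 V.
Step 6 — Current: I = V / Z = 0.04754 - j0.08235 A = 0.09509∠-60.0° A.
Step 7 — Complex power: S = V·I* = 0 + j21.77 VA.
Step 8 — Real power: P = Re(S) = 0 W.
Step 9 — Reactive power: Q = Im(S) = 21.77 VAR.
Step 10 — Apparent power: |S| = 21.77 VA.
Step 11 — Power factor: PF = P/|S| = 0 (lagging).

(a) P = 0 W  (b) Q = 21.77 VAR  (c) S = 21.77 VA  (d) PF = 0 (lagging)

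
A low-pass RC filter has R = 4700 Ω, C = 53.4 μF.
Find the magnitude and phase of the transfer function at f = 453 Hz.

Step 1 — Angular frequency: ω = 2π·453 = 2846 rad/s.
Step 2 — Transfer function: H(jω) = 1/(1 + jωRC).
Step 3 — Denominator: 1 + jωRC = 1 + j·2846·4700·5.34e-05 = 1 + j714.4.
Step 4 — H = 1.96e-06 - j0.0014.
Step 5 — Magnitude: |H| = 0.0014 (-57.1 dB); phase: φ = -89.9°.

|H| = 0.0014 (-57.1 dB), φ = -89.9°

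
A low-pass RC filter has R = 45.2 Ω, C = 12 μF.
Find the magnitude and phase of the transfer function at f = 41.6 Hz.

Step 1 — Angular frequency: ω = 2π·41.6 = 261.4 rad/s.
Step 2 — Transfer function: H(jω) = 1/(1 + jωRC).
Step 3 — Denominator: 1 + jωRC = 1 + j·261.4·45.2·1.2e-05 = 1 + j0.1418.
Step 4 — H = 0.9803 - j0.139.
Step 5 — Magnitude: |H| = 0.9901 (-0.1 dB); phase: φ = -8.1°.

|H| = 0.9901 (-0.1 dB), φ = -8.1°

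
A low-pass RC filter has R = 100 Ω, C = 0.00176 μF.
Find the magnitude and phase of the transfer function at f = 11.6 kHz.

Step 1 — Angular frequency: ω = 2π·1.16e+04 = 7.288e+04 rad/s.
Step 2 — Transfer function: H(jω) = 1/(1 + jωRC).
Step 3 — Denominator: 1 + jωRC = 1 + j·7.288e+04·100·1.76e-09 = 1 + j0.01283.
Step 4 — H = 0.9998 - j0.01283.
Step 5 — Magnitude: |H| = 0.9999 (-0.0 dB); phase: φ = -0.7°.

|H| = 0.9999 (-0.0 dB), φ = -0.7°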